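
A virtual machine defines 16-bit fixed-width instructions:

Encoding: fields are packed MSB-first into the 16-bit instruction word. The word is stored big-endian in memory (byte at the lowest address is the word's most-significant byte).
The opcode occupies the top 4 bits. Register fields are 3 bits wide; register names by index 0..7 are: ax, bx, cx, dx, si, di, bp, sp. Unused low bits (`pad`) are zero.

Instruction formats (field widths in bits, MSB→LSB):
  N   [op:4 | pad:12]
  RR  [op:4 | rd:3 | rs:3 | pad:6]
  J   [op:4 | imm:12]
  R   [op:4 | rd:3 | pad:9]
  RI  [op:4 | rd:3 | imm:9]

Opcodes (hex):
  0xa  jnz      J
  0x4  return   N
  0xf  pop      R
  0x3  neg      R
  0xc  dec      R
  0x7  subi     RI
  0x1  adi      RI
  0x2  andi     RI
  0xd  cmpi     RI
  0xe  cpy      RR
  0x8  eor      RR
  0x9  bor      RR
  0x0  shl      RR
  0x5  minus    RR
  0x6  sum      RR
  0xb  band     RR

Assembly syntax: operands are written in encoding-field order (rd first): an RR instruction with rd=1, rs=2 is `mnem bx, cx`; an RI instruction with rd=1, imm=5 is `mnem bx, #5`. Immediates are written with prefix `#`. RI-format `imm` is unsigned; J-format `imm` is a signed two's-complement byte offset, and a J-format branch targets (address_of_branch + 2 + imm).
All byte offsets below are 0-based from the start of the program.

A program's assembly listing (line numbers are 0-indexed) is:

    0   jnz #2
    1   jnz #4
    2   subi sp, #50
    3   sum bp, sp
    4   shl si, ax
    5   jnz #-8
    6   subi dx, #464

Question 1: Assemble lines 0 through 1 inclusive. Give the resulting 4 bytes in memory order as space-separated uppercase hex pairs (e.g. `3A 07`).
A0 02 A0 04

0. jnz fields op=0xa:4|imm=2:12 → word a002h → a0 02
1. jnz fields op=0xa:4|imm=4:12 → word a004h → a0 04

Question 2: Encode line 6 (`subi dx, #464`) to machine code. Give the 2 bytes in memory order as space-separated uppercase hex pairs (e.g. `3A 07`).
L6: subi op=0x7:4|rd=3:3|imm=464:9 ⇒ 0x77d0 ⇒ big 77 d0

77 D0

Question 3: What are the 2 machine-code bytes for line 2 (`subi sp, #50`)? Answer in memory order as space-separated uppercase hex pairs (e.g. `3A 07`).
line 2 (subi): pack op=0x7:4|rd=7:3|imm=50:9 = 0x7e32; big→ 7e 32

7E 32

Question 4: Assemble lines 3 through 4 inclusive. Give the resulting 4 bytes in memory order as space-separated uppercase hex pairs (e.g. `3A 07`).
line 3 (sum): pack op=0x6:4|rd=6:3|rs=7:3|pad=0:6 = 0x6dc0; big→ 6d c0
line 4 (shl): pack op=0x0:4|rd=4:3|rs=0:3|pad=0:6 = 0x0800; big→ 08 00

6D C0 08 00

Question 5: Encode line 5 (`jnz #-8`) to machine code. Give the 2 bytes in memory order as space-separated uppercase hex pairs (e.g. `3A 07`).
AF F8

5. jnz fields op=0xa:4|imm=-8:12 → word aff8h → af f8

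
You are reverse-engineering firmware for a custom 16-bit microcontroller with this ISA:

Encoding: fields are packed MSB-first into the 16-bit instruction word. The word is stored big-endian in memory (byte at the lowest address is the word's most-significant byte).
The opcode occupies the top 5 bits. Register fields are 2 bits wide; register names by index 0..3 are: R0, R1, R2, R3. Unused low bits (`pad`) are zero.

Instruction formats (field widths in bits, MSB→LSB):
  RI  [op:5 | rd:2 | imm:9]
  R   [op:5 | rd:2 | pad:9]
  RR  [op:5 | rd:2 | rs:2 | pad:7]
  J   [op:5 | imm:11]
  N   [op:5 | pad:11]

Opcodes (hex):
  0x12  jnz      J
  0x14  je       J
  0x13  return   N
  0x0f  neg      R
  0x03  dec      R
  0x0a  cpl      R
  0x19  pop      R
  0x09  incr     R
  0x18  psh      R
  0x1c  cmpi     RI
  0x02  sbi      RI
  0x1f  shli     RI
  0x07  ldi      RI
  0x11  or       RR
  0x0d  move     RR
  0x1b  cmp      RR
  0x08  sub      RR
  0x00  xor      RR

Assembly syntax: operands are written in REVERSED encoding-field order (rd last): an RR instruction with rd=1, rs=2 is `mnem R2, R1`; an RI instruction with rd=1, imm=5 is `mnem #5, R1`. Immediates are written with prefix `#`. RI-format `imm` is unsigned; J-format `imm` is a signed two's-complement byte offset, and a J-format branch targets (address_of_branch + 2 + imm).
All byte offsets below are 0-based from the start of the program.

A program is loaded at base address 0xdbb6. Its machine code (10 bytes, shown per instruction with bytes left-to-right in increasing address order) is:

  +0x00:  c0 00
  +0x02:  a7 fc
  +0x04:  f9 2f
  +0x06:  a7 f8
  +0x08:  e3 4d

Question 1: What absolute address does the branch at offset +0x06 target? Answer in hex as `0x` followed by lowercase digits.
+0x06: a7 f8 ⇒ word 0xa7f8 (big)
  opcode bits[15:11]=0x14: je/J
  [10:0] imm=2040 (s11→-8) = #-8
  target = base 0xdbb6 + off 0x06 + 2 + imm -8 = 0xdbb6

0xdbb6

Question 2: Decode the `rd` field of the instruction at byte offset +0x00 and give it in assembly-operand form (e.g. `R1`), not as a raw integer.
off 0x00: read c0 00 as big → 0xc000
  op=0xc000>>11=0x18 ⇒ psh (R)
  rd: (w>>9)&0x3=0x0 → R0

R0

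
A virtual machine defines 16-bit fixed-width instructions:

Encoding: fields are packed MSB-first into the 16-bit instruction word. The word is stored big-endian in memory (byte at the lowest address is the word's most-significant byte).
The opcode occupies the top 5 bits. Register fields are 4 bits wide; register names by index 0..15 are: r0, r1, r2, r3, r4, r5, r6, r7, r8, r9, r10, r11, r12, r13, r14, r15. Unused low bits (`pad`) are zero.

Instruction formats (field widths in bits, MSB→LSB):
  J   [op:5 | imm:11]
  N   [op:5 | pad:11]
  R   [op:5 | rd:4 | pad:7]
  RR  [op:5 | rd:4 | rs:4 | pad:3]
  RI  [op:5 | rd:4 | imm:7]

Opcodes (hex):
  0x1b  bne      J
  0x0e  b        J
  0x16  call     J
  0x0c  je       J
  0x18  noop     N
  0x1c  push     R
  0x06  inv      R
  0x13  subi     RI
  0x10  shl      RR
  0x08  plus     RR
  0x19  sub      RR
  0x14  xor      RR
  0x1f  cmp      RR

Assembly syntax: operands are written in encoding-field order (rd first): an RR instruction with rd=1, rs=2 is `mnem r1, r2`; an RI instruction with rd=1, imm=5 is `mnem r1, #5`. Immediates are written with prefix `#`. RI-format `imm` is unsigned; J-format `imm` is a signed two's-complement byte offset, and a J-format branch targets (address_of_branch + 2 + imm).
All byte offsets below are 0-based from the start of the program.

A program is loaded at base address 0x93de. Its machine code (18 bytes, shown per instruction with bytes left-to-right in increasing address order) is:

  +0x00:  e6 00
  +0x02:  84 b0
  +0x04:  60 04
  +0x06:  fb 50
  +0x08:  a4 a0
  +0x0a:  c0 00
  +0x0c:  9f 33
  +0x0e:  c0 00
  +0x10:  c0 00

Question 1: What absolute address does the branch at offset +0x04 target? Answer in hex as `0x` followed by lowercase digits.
+0x04: 60 04 ⇒ word 0x6004 (big)
  op=0x6004>>11=0xc ⇒ je (J)
  imm: (w>>0)&0x7ff=0x4 → #4
  target = base 0x93de + off 0x04 + 2 + imm 4 = 0x93e8

0x93e8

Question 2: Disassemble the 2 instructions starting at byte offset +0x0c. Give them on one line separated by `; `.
subi r14, #51; noop

@+0c  big-endian(9f 33) = 0x9f33
  top 5b → 0x13 → subi [RI]
  rd@[10:7]=0xe ⇒ r14
  imm@[6:0]=0x33 ⇒ #51
@+0e  big-endian(c0 00) = 0xc000
  top 5b → 0x18 → noop [N]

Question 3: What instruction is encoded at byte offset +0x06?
+0x06: fb 50 ⇒ word 0xfb50 (big)
  op=0xfb50>>11=0x1f ⇒ cmp (RR)
  rd@[10:7]=0x6 ⇒ r6
  rs@[6:3]=0xa ⇒ r10

cmp r6, r10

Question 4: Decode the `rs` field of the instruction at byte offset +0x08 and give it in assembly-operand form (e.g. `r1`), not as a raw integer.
off 0x08: read a4 a0 as big → 0xa4a0
  top 5b → 0x14 → xor [RR]
  rd: (w>>7)&0xf=0x9 → r9
  rs: (w>>3)&0xf=0x4 → r4

r4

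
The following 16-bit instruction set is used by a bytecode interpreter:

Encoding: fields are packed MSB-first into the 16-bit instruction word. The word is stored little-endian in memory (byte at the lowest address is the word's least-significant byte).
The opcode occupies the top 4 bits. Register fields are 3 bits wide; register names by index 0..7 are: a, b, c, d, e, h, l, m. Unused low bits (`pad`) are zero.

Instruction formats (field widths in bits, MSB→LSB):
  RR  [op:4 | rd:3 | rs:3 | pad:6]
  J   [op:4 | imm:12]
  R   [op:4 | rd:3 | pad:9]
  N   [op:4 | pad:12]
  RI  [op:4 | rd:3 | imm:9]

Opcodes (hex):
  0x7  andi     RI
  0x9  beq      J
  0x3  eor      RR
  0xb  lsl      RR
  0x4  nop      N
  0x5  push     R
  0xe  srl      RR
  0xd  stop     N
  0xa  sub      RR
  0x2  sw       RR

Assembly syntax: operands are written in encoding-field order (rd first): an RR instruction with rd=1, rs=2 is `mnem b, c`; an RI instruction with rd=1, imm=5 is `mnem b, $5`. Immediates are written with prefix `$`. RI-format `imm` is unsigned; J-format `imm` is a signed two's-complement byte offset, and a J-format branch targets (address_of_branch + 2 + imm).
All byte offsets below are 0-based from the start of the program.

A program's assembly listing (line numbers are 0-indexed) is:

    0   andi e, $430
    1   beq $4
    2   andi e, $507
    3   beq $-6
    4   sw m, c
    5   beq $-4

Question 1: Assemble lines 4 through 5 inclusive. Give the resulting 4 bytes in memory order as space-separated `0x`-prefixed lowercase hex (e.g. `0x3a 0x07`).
0x80 0x2e 0xfc 0x9f

L4: sw op=0x2:4|rd=7:3|rs=2:3|pad=0:6 ⇒ 0x2e80 ⇒ little 80 2e
L5: beq op=0x9:4|imm=-4:12 ⇒ 0x9ffc ⇒ little fc 9f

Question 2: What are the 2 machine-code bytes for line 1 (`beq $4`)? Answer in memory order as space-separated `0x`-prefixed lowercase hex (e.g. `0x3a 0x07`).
L1: beq op=0x9:4|imm=4:12 ⇒ 0x9004 ⇒ little 04 90

0x04 0x90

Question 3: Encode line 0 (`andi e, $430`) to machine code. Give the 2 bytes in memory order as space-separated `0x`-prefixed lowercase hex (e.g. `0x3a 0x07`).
0. andi fields op=0x7:4|rd=4:3|imm=430:9 → word 79aeh → ae 79

0xae 0x79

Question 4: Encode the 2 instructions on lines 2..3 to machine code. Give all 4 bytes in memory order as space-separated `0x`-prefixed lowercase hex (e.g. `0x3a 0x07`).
0xfb 0x79 0xfa 0x9f

2. andi fields op=0x7:4|rd=4:3|imm=507:9 → word 79fbh → fb 79
3. beq fields op=0x9:4|imm=-6:12 → word 9ffah → fa 9f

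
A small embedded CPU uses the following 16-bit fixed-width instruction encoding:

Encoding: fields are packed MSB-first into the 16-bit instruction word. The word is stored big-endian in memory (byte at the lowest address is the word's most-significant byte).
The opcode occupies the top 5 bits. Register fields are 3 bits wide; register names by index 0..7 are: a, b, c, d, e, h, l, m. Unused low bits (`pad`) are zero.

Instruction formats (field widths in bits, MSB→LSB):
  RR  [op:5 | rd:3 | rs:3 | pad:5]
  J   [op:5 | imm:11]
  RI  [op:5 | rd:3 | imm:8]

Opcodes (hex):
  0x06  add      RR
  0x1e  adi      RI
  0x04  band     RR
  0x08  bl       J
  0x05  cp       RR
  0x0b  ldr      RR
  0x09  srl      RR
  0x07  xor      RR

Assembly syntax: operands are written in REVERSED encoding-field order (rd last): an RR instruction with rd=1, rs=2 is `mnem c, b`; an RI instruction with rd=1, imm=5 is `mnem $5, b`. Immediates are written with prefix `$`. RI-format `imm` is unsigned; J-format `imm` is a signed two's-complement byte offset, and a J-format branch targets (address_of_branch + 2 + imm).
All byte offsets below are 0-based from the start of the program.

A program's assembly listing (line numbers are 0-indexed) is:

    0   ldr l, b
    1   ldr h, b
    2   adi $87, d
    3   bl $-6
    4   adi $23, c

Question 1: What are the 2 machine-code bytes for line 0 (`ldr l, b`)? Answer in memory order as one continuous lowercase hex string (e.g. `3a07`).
59c0

0. ldr fields op=0xb:5|rd=1:3|rs=6:3|pad=0:5 → word 59c0h → 59 c0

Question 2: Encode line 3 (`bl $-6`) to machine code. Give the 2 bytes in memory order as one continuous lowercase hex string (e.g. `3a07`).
47fa

line 3 (bl): pack op=0x8:5|imm=-6:11 = 0x47fa; big→ 47 fa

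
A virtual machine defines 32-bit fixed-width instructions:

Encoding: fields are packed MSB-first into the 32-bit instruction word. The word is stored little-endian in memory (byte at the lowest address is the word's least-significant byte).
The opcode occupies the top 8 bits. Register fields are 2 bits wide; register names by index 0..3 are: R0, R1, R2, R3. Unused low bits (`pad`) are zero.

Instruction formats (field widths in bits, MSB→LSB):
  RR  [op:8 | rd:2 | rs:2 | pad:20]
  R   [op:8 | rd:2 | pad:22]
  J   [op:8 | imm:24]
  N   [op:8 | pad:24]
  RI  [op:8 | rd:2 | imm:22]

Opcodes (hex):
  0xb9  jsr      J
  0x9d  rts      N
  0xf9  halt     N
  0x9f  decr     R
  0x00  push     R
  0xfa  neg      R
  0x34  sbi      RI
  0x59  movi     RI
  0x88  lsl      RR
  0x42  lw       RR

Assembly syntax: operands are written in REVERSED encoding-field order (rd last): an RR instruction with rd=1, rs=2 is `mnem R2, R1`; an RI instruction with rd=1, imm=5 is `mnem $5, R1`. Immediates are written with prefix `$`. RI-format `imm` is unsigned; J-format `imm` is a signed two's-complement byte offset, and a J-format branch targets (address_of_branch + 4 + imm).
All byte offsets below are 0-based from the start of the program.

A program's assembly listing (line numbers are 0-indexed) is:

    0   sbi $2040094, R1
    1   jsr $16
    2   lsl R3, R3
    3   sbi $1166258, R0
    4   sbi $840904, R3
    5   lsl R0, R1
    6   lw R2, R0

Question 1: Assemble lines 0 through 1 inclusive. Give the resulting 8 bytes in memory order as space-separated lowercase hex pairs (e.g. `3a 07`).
1e 21 5f 34 10 00 00 b9

0. sbi fields op=0x34:8|rd=1:2|imm=2040094:22 → word 345f211eh → 1e 21 5f 34
1. jsr fields op=0xb9:8|imm=16:24 → word b9000010h → 10 00 00 b9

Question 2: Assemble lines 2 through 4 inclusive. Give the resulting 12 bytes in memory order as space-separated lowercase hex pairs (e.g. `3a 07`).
00 00 f0 88 b2 cb 11 34 c8 d4 cc 34

line 2 (lsl): pack op=0x88:8|rd=3:2|rs=3:2|pad=0:20 = 0x88f00000; little→ 00 00 f0 88
line 3 (sbi): pack op=0x34:8|rd=0:2|imm=1166258:22 = 0x3411cbb2; little→ b2 cb 11 34
line 4 (sbi): pack op=0x34:8|rd=3:2|imm=840904:22 = 0x34ccd4c8; little→ c8 d4 cc 34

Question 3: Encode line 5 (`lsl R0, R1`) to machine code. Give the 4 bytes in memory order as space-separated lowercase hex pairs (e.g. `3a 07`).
00 00 40 88

5. lsl fields op=0x88:8|rd=1:2|rs=0:2|pad=0:20 → word 88400000h → 00 00 40 88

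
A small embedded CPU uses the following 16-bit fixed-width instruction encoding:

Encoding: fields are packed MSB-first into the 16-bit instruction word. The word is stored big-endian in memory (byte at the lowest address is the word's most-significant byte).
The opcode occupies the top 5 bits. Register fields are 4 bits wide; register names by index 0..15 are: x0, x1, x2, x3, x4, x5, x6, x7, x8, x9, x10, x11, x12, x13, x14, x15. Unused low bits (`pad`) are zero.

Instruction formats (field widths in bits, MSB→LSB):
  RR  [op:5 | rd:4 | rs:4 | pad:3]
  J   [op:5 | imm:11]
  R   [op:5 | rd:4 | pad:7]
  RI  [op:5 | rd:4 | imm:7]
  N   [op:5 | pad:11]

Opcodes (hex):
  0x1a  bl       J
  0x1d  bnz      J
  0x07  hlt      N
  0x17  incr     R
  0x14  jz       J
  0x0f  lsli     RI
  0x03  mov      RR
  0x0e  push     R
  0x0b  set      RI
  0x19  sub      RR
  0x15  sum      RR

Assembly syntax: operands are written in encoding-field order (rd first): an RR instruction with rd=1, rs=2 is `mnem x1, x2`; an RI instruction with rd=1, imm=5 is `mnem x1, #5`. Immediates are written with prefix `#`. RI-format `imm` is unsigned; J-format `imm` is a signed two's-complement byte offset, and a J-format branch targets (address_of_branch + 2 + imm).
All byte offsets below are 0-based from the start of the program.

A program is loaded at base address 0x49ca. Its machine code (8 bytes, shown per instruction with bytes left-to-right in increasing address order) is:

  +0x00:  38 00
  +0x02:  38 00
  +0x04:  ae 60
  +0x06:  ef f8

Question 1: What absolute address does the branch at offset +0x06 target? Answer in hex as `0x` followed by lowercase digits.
@+06  big-endian(ef f8) = 0xeff8
  top 5b → 0x1d → bnz [J]
  imm: (w>>0)&0x7ff=0x7f8 (s11→-8) → #-8
  target = base 0x49ca + off 0x06 + 2 + imm -8 = 0x49ca

0x49ca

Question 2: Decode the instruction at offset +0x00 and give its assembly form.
hlt

off 0x00: read 38 00 as big → 0x3800
  opcode bits[15:11]=0x7: hlt/N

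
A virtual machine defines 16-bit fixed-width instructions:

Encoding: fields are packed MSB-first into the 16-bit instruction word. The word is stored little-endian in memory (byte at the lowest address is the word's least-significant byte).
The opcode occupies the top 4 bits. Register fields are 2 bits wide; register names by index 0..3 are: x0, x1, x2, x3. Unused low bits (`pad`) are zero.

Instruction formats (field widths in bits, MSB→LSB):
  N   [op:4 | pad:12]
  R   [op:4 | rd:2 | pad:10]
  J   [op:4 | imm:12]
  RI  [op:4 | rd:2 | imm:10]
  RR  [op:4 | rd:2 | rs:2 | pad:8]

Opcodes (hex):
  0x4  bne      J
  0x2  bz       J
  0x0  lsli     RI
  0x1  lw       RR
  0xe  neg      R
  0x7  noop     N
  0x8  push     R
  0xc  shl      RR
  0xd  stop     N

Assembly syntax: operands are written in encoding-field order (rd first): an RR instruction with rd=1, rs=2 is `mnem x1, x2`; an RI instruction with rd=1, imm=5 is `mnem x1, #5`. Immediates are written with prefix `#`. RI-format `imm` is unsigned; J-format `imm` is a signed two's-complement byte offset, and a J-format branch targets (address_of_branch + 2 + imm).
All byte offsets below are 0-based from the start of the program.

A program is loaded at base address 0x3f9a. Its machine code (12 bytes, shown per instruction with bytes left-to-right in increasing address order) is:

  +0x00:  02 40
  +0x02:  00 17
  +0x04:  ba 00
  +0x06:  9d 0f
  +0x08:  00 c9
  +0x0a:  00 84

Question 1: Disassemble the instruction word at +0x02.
+0x02: 00 17 ⇒ word 0x1700 (little)
  opcode bits[15:12]=0x1: lw/RR
  [11:10] rd=1 = x1
  [9:8] rs=3 = x3

lw x1, x3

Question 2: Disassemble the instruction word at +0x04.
@+04  little-endian(ba 00) = 0x00ba
  opcode bits[15:12]=0x0: lsli/RI
  rd@[11:10]=0x0 ⇒ x0
  imm@[9:0]=0xba ⇒ #186

lsli x0, #186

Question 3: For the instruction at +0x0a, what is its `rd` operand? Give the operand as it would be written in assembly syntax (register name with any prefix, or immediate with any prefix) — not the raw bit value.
x1

off 0x0a: read 00 84 as little → 0x8400
  op=0x8400>>12=0x8 ⇒ push (R)
  [11:10] rd=1 = x1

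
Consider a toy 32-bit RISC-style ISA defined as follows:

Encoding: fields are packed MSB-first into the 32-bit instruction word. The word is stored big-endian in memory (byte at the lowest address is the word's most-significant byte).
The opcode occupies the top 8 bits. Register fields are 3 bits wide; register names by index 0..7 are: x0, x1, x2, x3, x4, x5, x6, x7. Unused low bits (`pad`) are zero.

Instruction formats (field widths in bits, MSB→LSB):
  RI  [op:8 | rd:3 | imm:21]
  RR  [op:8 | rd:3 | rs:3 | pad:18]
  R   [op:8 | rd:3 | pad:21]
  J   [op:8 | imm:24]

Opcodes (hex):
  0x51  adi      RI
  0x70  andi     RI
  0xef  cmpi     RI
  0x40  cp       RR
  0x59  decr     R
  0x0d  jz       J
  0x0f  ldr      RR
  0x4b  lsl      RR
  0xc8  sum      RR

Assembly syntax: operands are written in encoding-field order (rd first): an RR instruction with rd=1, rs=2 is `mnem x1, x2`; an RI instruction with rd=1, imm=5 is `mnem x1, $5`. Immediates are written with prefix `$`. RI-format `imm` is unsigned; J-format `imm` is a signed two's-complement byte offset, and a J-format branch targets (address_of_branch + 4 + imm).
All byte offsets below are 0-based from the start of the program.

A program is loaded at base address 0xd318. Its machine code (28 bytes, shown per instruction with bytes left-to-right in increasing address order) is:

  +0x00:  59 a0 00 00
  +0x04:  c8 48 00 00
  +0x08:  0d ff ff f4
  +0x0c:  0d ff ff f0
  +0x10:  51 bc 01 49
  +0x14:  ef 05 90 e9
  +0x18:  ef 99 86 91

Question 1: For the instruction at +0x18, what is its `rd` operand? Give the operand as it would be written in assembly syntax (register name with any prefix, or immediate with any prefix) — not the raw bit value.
x4

off 0x18: read ef 99 86 91 as big → 0xef998691
  op=0xef998691>>24=0xef ⇒ cmpi (RI)
  [23:21] rd=4 = x4
  [20:0] imm=1672849 = $1672849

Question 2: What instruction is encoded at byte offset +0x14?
cmpi x0, $364777

+0x14: ef 05 90 e9 ⇒ word 0xef0590e9 (big)
  opcode bits[31:24]=0xef: cmpi/RI
  rd@[23:21]=0x0 ⇒ x0
  imm@[20:0]=0x590e9 ⇒ $364777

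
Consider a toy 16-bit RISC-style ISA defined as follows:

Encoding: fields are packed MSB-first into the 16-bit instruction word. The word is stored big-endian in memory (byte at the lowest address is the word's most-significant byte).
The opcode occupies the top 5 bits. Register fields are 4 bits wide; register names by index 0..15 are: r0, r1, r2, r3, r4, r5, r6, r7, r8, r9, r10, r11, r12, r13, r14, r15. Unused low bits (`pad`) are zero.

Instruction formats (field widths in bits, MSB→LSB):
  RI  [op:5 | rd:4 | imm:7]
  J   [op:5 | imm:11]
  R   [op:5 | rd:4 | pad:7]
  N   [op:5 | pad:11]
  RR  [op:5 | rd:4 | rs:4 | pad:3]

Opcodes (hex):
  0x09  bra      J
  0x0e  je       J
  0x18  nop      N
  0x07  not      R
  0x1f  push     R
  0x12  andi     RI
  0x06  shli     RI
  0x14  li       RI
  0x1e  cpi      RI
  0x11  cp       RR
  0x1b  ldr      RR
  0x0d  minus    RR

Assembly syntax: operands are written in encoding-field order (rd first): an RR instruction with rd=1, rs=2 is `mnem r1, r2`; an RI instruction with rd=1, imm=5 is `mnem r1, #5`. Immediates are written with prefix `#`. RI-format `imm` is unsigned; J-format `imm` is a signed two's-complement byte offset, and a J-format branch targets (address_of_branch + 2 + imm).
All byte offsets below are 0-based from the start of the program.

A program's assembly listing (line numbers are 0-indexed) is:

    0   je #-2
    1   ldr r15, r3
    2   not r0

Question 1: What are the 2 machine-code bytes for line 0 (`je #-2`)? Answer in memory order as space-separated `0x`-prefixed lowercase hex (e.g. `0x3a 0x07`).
0x77 0xfe

0. je fields op=0xe:5|imm=-2:11 → word 77feh → 77 fe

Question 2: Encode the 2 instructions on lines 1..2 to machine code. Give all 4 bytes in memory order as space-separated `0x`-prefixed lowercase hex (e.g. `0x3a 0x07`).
0xdf 0x98 0x38 0x00

line 1 (ldr): pack op=0x1b:5|rd=15:4|rs=3:4|pad=0:3 = 0xdf98; big→ df 98
line 2 (not): pack op=0x7:5|rd=0:4|pad=0:7 = 0x3800; big→ 38 00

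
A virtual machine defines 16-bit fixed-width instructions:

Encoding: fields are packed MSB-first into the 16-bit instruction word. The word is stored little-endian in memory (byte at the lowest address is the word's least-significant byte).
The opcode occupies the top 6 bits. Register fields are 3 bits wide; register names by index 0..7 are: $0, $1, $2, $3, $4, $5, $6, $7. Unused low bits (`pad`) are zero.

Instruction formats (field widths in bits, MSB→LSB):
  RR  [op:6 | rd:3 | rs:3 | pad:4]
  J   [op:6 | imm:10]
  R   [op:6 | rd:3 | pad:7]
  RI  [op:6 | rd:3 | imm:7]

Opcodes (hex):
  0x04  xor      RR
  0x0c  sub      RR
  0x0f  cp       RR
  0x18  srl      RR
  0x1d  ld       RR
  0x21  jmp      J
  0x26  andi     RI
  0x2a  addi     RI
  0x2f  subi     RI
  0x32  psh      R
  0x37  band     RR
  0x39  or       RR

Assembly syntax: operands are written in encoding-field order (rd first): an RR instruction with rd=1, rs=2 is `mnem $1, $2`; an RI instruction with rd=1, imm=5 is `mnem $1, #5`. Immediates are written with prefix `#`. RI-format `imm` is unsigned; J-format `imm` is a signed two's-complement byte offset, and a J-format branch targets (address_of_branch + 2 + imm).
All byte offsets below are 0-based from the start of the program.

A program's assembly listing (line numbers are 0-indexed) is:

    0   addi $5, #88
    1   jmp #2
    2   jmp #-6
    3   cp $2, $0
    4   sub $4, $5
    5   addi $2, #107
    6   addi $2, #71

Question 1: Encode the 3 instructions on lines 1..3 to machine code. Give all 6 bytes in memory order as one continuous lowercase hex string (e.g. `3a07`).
0284fa87003d

L1: jmp op=0x21:6|imm=2:10 ⇒ 0x8402 ⇒ little 02 84
L2: jmp op=0x21:6|imm=-6:10 ⇒ 0x87fa ⇒ little fa 87
L3: cp op=0xf:6|rd=2:3|rs=0:3|pad=0:4 ⇒ 0x3d00 ⇒ little 00 3d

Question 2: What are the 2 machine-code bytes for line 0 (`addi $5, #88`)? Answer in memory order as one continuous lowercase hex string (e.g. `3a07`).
d8aa

L0: addi op=0x2a:6|rd=5:3|imm=88:7 ⇒ 0xaad8 ⇒ little d8 aa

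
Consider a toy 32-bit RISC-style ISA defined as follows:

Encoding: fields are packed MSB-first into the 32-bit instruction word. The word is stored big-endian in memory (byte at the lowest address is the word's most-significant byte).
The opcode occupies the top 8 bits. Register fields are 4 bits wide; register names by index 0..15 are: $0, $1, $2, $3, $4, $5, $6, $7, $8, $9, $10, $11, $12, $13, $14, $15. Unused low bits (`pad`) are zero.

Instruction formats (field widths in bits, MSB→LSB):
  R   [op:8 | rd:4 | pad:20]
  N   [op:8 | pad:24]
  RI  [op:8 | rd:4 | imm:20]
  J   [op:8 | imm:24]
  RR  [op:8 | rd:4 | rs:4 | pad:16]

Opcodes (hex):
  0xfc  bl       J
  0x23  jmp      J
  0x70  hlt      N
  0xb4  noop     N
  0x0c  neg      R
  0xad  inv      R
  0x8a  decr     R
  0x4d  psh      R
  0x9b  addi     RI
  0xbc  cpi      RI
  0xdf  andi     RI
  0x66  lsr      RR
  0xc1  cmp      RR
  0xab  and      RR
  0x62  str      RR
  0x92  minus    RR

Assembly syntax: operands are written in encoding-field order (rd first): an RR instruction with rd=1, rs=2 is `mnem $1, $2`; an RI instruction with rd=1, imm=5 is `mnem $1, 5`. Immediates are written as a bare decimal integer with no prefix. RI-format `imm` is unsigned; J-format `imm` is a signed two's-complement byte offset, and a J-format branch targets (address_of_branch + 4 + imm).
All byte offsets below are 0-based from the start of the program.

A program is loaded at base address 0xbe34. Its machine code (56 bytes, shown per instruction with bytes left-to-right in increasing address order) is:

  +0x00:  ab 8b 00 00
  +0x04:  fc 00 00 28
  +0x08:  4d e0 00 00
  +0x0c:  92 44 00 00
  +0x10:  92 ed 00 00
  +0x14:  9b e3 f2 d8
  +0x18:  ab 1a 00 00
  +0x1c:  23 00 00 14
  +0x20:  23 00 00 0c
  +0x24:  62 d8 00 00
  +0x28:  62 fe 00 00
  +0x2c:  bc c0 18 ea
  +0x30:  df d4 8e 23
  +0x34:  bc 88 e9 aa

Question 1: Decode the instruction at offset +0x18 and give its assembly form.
@+18  big-endian(ab 1a 00 00) = 0xab1a0000
  opcode bits[31:24]=0xab: and/RR
  [23:20] rd=1 = $1
  [19:16] rs=10 = $10

and $1, $10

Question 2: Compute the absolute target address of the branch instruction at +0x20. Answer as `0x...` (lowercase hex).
off 0x20: read 23 00 00 0c as big → 0x2300000c
  top 8b → 0x23 → jmp [J]
  [23:0] imm=12 = 12
  target = base 0xbe34 + off 0x20 + 4 + imm 12 = 0xbe64

0xbe64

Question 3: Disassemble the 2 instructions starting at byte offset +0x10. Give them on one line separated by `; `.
off 0x10: read 92 ed 00 00 as big → 0x92ed0000
  opcode bits[31:24]=0x92: minus/RR
  rd@[23:20]=0xe ⇒ $14
  rs@[19:16]=0xd ⇒ $13
off 0x14: read 9b e3 f2 d8 as big → 0x9be3f2d8
  opcode bits[31:24]=0x9b: addi/RI
  rd@[23:20]=0xe ⇒ $14
  imm@[19:0]=0x3f2d8 ⇒ 258776

minus $14, $13; addi $14, 258776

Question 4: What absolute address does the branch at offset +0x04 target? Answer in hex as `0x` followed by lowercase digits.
+0x04: fc 00 00 28 ⇒ word 0xfc000028 (big)
  opcode bits[31:24]=0xfc: bl/J
  imm@[23:0]=0x28 ⇒ 40
  target = base 0xbe34 + off 0x04 + 4 + imm 40 = 0xbe64

0xbe64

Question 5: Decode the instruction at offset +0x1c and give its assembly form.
[1c] 23 00 00 14 → 0x23000014
  opcode bits[31:24]=0x23: jmp/J
  imm@[23:0]=0x14 ⇒ 20

jmp 20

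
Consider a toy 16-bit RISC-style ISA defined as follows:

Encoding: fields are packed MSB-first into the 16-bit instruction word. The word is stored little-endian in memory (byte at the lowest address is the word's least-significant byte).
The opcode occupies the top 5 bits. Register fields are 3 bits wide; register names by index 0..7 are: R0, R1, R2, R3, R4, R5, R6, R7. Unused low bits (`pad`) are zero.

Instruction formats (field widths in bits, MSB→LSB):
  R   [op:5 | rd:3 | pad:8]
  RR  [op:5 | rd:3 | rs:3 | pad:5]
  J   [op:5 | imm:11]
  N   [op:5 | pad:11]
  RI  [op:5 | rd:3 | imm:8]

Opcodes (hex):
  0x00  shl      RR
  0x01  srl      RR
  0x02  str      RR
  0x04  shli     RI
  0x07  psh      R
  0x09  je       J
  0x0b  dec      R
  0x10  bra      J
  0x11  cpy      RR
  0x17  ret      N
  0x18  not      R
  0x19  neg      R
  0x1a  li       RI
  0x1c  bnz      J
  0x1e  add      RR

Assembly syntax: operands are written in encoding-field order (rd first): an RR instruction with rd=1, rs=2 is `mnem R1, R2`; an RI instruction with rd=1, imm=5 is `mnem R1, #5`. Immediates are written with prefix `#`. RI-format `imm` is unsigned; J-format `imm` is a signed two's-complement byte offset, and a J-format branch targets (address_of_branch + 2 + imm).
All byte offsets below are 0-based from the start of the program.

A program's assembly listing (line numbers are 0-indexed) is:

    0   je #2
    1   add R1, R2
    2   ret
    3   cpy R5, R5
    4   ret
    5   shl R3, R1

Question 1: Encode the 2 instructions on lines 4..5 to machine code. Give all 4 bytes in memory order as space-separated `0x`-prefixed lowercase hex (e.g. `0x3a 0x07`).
0x00 0xb8 0x20 0x03

4. ret fields op=0x17:5|pad=0:11 → word b800h → 00 b8
5. shl fields op=0x0:5|rd=3:3|rs=1:3|pad=0:5 → word 0320h → 20 03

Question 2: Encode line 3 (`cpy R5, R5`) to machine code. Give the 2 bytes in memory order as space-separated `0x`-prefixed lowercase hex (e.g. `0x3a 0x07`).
0xa0 0x8d

L3: cpy op=0x11:5|rd=5:3|rs=5:3|pad=0:5 ⇒ 0x8da0 ⇒ little a0 8d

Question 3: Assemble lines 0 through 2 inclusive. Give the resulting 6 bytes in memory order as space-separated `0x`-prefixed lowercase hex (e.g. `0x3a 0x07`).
0x02 0x48 0x40 0xf1 0x00 0xb8

line 0 (je): pack op=0x9:5|imm=2:11 = 0x4802; little→ 02 48
line 1 (add): pack op=0x1e:5|rd=1:3|rs=2:3|pad=0:5 = 0xf140; little→ 40 f1
line 2 (ret): pack op=0x17:5|pad=0:11 = 0xb800; little→ 00 b8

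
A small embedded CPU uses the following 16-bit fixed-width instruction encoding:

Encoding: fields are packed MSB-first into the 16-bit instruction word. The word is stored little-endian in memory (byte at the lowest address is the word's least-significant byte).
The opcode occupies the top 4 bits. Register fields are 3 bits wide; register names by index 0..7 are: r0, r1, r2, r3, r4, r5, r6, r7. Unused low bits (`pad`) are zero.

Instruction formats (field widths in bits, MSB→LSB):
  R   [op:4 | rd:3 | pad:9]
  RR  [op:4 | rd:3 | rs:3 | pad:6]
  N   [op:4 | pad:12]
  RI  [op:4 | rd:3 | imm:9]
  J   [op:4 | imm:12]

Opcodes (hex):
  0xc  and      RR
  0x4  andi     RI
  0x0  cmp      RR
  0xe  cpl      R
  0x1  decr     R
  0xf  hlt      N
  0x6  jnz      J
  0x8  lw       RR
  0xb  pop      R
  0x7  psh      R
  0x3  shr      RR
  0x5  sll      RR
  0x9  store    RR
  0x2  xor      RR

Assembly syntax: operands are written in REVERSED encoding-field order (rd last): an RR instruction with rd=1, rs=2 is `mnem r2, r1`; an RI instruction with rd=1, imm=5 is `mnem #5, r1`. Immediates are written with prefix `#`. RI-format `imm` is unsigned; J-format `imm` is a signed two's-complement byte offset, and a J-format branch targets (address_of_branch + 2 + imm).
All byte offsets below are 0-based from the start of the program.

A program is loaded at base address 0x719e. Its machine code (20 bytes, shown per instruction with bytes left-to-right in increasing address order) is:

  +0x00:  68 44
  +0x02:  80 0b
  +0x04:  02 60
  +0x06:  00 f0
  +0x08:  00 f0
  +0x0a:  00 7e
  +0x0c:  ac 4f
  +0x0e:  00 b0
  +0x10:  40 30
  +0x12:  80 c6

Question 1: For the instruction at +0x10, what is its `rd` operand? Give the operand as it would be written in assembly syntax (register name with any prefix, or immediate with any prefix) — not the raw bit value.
r0

@+10  little-endian(40 30) = 0x3040
  op=0x3040>>12=0x3 ⇒ shr (RR)
  rd@[11:9]=0x0 ⇒ r0
  rs@[8:6]=0x1 ⇒ r1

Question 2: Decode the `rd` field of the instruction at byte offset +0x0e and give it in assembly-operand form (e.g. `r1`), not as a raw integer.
r0

off 0x0e: read 00 b0 as little → 0xb000
  top 4b → 0xb → pop [R]
  rd@[11:9]=0x0 ⇒ r0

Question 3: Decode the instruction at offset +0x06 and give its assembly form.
hlt

@+06  little-endian(00 f0) = 0xf000
  opcode bits[15:12]=0xf: hlt/N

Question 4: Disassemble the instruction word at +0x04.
jnz #2

[04] 02 60 → 0x6002
  top 4b → 0x6 → jnz [J]
  imm@[11:0]=0x2 ⇒ #2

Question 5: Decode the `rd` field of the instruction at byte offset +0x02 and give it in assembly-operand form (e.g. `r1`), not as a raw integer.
r5

off 0x02: read 80 0b as little → 0x0b80
  op=0x0b80>>12=0x0 ⇒ cmp (RR)
  rd: (w>>9)&0x7=0x5 → r5
  rs: (w>>6)&0x7=0x6 → r6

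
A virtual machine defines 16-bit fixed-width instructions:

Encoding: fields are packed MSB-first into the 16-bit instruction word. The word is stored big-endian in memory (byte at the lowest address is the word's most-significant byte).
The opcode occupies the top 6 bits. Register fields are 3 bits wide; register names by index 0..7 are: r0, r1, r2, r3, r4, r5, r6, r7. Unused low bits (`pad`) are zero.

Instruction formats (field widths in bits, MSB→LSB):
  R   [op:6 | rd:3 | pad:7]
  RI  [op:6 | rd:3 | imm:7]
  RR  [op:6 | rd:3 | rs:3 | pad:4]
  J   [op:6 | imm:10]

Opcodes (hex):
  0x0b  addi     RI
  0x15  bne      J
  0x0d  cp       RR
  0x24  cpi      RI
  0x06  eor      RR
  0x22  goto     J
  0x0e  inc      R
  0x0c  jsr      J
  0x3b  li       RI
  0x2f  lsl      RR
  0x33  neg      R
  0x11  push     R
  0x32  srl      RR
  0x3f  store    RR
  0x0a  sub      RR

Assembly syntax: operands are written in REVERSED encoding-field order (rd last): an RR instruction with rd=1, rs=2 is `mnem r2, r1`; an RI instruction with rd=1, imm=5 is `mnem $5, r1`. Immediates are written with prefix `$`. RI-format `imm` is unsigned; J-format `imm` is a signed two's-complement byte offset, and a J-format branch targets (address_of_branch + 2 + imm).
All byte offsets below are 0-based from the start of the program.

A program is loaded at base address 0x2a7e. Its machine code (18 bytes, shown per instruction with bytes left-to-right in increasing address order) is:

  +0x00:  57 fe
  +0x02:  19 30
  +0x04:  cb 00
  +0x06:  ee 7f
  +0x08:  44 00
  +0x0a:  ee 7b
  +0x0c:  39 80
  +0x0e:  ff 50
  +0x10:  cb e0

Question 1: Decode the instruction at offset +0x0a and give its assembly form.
li $123, r4

@+0a  big-endian(ee 7b) = 0xee7b
  op=0xee7b>>10=0x3b ⇒ li (RI)
  rd@[9:7]=0x4 ⇒ r4
  imm@[6:0]=0x7b ⇒ $123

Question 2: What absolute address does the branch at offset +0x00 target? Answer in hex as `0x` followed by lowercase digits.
0x2a7e

[00] 57 fe → 0x57fe
  opcode bits[15:10]=0x15: bne/J
  imm: (w>>0)&0x3ff=0x3fe (s10→-2) → $-2
  target = base 0x2a7e + off 0x00 + 2 + imm -2 = 0x2a7e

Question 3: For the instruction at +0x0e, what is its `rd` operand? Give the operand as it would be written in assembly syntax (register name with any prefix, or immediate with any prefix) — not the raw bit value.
r6

@+0e  big-endian(ff 50) = 0xff50
  top 6b → 0x3f → store [RR]
  [9:7] rd=6 = r6
  [6:4] rs=5 = r5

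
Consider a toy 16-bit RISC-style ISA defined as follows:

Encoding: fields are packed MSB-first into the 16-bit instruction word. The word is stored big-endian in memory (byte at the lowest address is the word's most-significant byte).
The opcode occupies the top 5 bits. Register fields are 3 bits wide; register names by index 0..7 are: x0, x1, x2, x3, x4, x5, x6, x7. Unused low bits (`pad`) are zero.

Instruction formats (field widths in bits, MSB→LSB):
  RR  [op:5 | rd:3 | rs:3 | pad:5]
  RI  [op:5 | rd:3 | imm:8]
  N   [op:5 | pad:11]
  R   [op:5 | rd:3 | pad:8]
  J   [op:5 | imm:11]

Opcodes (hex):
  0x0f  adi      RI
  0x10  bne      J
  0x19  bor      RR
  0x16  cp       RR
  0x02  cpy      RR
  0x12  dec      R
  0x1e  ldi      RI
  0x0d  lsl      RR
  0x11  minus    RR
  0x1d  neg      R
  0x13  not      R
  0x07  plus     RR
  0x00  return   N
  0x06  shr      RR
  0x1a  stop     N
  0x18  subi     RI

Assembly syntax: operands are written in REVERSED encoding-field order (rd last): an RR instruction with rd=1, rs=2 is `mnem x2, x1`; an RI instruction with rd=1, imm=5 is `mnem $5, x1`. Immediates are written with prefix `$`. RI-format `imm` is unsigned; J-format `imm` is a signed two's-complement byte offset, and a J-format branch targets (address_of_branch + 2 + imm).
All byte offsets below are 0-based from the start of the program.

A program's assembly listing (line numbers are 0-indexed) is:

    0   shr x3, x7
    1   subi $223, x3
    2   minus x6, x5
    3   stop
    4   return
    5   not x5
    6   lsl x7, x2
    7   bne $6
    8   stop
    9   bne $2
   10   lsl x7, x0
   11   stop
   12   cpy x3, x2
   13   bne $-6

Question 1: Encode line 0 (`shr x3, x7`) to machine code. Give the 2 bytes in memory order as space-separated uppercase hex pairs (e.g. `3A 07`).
37 60

0. shr fields op=0x6:5|rd=7:3|rs=3:3|pad=0:5 → word 3760h → 37 60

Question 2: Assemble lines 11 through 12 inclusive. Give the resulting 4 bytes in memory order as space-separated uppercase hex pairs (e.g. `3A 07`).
11. stop fields op=0x1a:5|pad=0:11 → word d000h → d0 00
12. cpy fields op=0x2:5|rd=2:3|rs=3:3|pad=0:5 → word 1260h → 12 60

D0 00 12 60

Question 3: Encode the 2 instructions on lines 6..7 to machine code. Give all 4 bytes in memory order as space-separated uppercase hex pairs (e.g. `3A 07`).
6A E0 80 06

L6: lsl op=0xd:5|rd=2:3|rs=7:3|pad=0:5 ⇒ 0x6ae0 ⇒ big 6a e0
L7: bne op=0x10:5|imm=6:11 ⇒ 0x8006 ⇒ big 80 06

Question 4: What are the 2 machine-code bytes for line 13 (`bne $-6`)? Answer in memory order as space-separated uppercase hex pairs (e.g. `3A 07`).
13. bne fields op=0x10:5|imm=-6:11 → word 87fah → 87 fa

87 FA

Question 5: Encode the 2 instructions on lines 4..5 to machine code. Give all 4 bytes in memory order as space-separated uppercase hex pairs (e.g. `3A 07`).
00 00 9D 00

4. return fields op=0x0:5|pad=0:11 → word 0000h → 00 00
5. not fields op=0x13:5|rd=5:3|pad=0:8 → word 9d00h → 9d 00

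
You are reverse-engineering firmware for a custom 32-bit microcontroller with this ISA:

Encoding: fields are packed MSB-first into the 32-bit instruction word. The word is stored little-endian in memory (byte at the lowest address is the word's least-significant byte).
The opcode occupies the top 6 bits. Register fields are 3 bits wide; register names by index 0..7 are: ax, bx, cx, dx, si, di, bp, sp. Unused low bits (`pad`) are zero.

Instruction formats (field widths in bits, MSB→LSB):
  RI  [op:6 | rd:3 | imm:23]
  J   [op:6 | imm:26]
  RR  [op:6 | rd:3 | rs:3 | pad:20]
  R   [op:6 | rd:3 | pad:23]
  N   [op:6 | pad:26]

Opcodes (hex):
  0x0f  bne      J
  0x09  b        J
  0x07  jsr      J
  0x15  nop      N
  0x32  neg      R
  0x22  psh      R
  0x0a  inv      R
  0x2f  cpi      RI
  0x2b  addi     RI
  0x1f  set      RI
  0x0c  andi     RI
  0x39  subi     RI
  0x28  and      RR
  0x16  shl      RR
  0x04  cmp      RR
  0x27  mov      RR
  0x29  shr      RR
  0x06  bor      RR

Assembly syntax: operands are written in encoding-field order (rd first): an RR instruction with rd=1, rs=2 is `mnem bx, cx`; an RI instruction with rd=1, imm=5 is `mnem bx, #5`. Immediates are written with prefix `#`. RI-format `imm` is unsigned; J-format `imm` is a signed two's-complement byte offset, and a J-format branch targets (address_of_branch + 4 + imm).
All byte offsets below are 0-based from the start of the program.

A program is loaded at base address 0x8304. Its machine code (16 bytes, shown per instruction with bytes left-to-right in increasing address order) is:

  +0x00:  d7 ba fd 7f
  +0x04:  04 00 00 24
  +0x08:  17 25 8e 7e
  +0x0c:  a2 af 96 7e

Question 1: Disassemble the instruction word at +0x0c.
set di, #1486754

off 0x0c: read a2 af 96 7e as little → 0x7e96afa2
  op=0x7e96afa2>>26=0x1f ⇒ set (RI)
  [25:23] rd=5 = di
  [22:0] imm=1486754 = #1486754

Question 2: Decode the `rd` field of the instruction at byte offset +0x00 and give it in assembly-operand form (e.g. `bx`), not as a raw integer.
[00] d7 ba fd 7f → 0x7ffdbad7
  opcode bits[31:26]=0x1f: set/RI
  [25:23] rd=7 = sp
  [22:0] imm=8239831 = #8239831

sp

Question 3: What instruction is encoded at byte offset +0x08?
+0x08: 17 25 8e 7e ⇒ word 0x7e8e2517 (little)
  top 6b → 0x1f → set [RI]
  [25:23] rd=5 = di
  [22:0] imm=926999 = #926999

set di, #926999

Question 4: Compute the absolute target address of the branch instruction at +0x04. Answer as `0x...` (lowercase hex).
0x8310

[04] 04 00 00 24 → 0x24000004
  top 6b → 0x9 → b [J]
  [25:0] imm=4 = #4
  target = base 0x8304 + off 0x04 + 4 + imm 4 = 0x8310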